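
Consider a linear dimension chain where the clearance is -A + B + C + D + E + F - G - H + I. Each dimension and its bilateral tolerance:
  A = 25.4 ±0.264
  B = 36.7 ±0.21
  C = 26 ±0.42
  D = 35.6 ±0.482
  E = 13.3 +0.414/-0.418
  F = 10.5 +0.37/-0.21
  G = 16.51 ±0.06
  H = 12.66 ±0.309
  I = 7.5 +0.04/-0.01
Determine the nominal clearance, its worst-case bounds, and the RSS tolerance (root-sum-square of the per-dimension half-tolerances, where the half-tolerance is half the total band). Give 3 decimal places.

Stack each dimension's contribution:
  -A: nom -25.400 → Σnom=-25.400; wc +0.264/-0.264 → slack +0.264/-0.264; half-tol=0.264, Σhalf²=0.069696
  +B: nom +36.700 → Σnom=11.300; wc +0.210/-0.210 → slack +0.474/-0.474; half-tol=0.210, Σhalf²=0.113796
  +C: nom +26.000 → Σnom=37.300; wc +0.420/-0.420 → slack +0.894/-0.894; half-tol=0.420, Σhalf²=0.290196
  +D: nom +35.600 → Σnom=72.900; wc +0.482/-0.482 → slack +1.376/-1.376; half-tol=0.482, Σhalf²=0.522520
  +E: nom +13.300 → Σnom=86.200; wc +0.414/-0.418 → slack +1.790/-1.794; half-tol=0.416, Σhalf²=0.695576
  +F: nom +10.500 → Σnom=96.700; wc +0.370/-0.210 → slack +2.160/-2.004; half-tol=0.290, Σhalf²=0.779676
  -G: nom -16.510 → Σnom=80.190; wc +0.060/-0.060 → slack +2.220/-2.064; half-tol=0.060, Σhalf²=0.783276
  -H: nom -12.660 → Σnom=67.530; wc +0.309/-0.309 → slack +2.529/-2.373; half-tol=0.309, Σhalf²=0.878757
  +I: nom +7.500 → Σnom=75.030; wc +0.040/-0.010 → slack +2.569/-2.383; half-tol=0.025, Σhalf²=0.879382
Nominal = 75.030. Worst-case = [75.030 - 2.383, 75.030 + 2.569] = [72.647, 77.599]. RSS = √0.879382 = 0.938.

nominal=75.030 wc=[72.647,77.599] rss=0.938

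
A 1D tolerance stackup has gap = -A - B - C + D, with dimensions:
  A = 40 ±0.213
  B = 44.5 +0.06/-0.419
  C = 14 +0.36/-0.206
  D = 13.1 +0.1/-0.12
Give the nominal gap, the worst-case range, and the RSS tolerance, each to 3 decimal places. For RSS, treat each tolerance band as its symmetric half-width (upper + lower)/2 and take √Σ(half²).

nominal=-85.400 wc=[-86.153,-84.462] rss=0.441

Stack each dimension's contribution:
  -A: nom -40.000 → Σnom=-40.000; wc +0.213/-0.213 → slack +0.213/-0.213; half-tol=0.213, Σhalf²=0.045369
  -B: nom -44.500 → Σnom=-84.500; wc +0.419/-0.060 → slack +0.632/-0.273; half-tol=0.239, Σhalf²=0.102729
  -C: nom -14.000 → Σnom=-98.500; wc +0.206/-0.360 → slack +0.838/-0.633; half-tol=0.283, Σhalf²=0.182818
  +D: nom +13.100 → Σnom=-85.400; wc +0.100/-0.120 → slack +0.938/-0.753; half-tol=0.110, Σhalf²=0.194918
Nominal = -85.400. Worst-case = [-85.400 - 0.753, -85.400 + 0.938] = [-86.153, -84.462]. RSS = √0.194918 = 0.441.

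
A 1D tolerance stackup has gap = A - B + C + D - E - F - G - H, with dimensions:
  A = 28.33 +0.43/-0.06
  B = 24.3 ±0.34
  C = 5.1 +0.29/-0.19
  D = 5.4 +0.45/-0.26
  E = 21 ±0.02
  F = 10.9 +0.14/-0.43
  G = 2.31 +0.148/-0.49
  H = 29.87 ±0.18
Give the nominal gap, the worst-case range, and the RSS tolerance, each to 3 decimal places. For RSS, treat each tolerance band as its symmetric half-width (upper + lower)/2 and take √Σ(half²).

Stack each dimension's contribution:
  +A: nom +28.330 → Σnom=28.330; wc +0.430/-0.060 → slack +0.430/-0.060; half-tol=0.245, Σhalf²=0.060025
  -B: nom -24.300 → Σnom=4.030; wc +0.340/-0.340 → slack +0.770/-0.400; half-tol=0.340, Σhalf²=0.175625
  +C: nom +5.100 → Σnom=9.130; wc +0.290/-0.190 → slack +1.060/-0.590; half-tol=0.240, Σhalf²=0.233225
  +D: nom +5.400 → Σnom=14.530; wc +0.450/-0.260 → slack +1.510/-0.850; half-tol=0.355, Σhalf²=0.359250
  -E: nom -21.000 → Σnom=-6.470; wc +0.020/-0.020 → slack +1.530/-0.870; half-tol=0.020, Σhalf²=0.359650
  -F: nom -10.900 → Σnom=-17.370; wc +0.430/-0.140 → slack +1.960/-1.010; half-tol=0.285, Σhalf²=0.440875
  -G: nom -2.310 → Σnom=-19.680; wc +0.490/-0.148 → slack +2.450/-1.158; half-tol=0.319, Σhalf²=0.542636
  -H: nom -29.870 → Σnom=-49.550; wc +0.180/-0.180 → slack +2.630/-1.338; half-tol=0.180, Σhalf²=0.575036
Nominal = -49.550. Worst-case = [-49.550 - 1.338, -49.550 + 2.630] = [-50.888, -46.920]. RSS = √0.575036 = 0.758.

nominal=-49.550 wc=[-50.888,-46.920] rss=0.758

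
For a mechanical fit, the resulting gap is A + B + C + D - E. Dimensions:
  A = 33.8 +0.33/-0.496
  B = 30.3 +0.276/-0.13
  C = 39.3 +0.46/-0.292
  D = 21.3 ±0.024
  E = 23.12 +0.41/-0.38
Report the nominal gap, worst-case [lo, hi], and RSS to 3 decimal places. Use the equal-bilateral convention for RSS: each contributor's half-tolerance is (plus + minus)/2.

nominal=101.580 wc=[100.228,103.050] rss=0.714

Stack each dimension's contribution:
  +A: nom +33.800 → Σnom=33.800; wc +0.330/-0.496 → slack +0.330/-0.496; half-tol=0.413, Σhalf²=0.170569
  +B: nom +30.300 → Σnom=64.100; wc +0.276/-0.130 → slack +0.606/-0.626; half-tol=0.203, Σhalf²=0.211778
  +C: nom +39.300 → Σnom=103.400; wc +0.460/-0.292 → slack +1.066/-0.918; half-tol=0.376, Σhalf²=0.353154
  +D: nom +21.300 → Σnom=124.700; wc +0.024/-0.024 → slack +1.090/-0.942; half-tol=0.024, Σhalf²=0.353730
  -E: nom -23.120 → Σnom=101.580; wc +0.380/-0.410 → slack +1.470/-1.352; half-tol=0.395, Σhalf²=0.509755
Nominal = 101.580. Worst-case = [101.580 - 1.352, 101.580 + 1.470] = [100.228, 103.050]. RSS = √0.509755 = 0.714.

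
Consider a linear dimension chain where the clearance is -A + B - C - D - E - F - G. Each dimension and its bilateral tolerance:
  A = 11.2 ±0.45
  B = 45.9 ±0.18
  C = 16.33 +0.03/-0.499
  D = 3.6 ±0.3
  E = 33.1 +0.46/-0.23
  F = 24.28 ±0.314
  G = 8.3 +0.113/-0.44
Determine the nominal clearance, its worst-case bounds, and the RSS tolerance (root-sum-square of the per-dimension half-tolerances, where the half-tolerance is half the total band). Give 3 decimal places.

Stack each dimension's contribution:
  -A: nom -11.200 → Σnom=-11.200; wc +0.450/-0.450 → slack +0.450/-0.450; half-tol=0.450, Σhalf²=0.202500
  +B: nom +45.900 → Σnom=34.700; wc +0.180/-0.180 → slack +0.630/-0.630; half-tol=0.180, Σhalf²=0.234900
  -C: nom -16.330 → Σnom=18.370; wc +0.499/-0.030 → slack +1.129/-0.660; half-tol=0.265, Σhalf²=0.304860
  -D: nom -3.600 → Σnom=14.770; wc +0.300/-0.300 → slack +1.429/-0.960; half-tol=0.300, Σhalf²=0.394860
  -E: nom -33.100 → Σnom=-18.330; wc +0.230/-0.460 → slack +1.659/-1.420; half-tol=0.345, Σhalf²=0.513885
  -F: nom -24.280 → Σnom=-42.610; wc +0.314/-0.314 → slack +1.973/-1.734; half-tol=0.314, Σhalf²=0.612481
  -G: nom -8.300 → Σnom=-50.910; wc +0.440/-0.113 → slack +2.413/-1.847; half-tol=0.277, Σhalf²=0.688934
Nominal = -50.910. Worst-case = [-50.910 - 1.847, -50.910 + 2.413] = [-52.757, -48.497]. RSS = √0.688934 = 0.830.

nominal=-50.910 wc=[-52.757,-48.497] rss=0.830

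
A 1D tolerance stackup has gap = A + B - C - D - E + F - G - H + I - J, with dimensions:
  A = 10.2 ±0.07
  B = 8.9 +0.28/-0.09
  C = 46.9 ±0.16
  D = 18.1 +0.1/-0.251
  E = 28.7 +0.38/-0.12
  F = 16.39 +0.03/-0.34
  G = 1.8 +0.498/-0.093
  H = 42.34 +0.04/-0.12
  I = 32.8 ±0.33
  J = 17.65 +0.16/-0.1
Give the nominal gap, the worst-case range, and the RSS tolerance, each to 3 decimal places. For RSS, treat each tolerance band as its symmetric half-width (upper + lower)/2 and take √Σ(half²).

Stack each dimension's contribution:
  +A: nom +10.200 → Σnom=10.200; wc +0.070/-0.070 → slack +0.070/-0.070; half-tol=0.070, Σhalf²=0.004900
  +B: nom +8.900 → Σnom=19.100; wc +0.280/-0.090 → slack +0.350/-0.160; half-tol=0.185, Σhalf²=0.039125
  -C: nom -46.900 → Σnom=-27.800; wc +0.160/-0.160 → slack +0.510/-0.320; half-tol=0.160, Σhalf²=0.064725
  -D: nom -18.100 → Σnom=-45.900; wc +0.251/-0.100 → slack +0.761/-0.420; half-tol=0.175, Σhalf²=0.095525
  -E: nom -28.700 → Σnom=-74.600; wc +0.120/-0.380 → slack +0.881/-0.800; half-tol=0.250, Σhalf²=0.158025
  +F: nom +16.390 → Σnom=-58.210; wc +0.030/-0.340 → slack +0.911/-1.140; half-tol=0.185, Σhalf²=0.192250
  -G: nom -1.800 → Σnom=-60.010; wc +0.093/-0.498 → slack +1.004/-1.638; half-tol=0.295, Σhalf²=0.279570
  -H: nom -42.340 → Σnom=-102.350; wc +0.120/-0.040 → slack +1.124/-1.678; half-tol=0.080, Σhalf²=0.285971
  +I: nom +32.800 → Σnom=-69.550; wc +0.330/-0.330 → slack +1.454/-2.008; half-tol=0.330, Σhalf²=0.394871
  -J: nom -17.650 → Σnom=-87.200; wc +0.100/-0.160 → slack +1.554/-2.168; half-tol=0.130, Σhalf²=0.411771
Nominal = -87.200. Worst-case = [-87.200 - 2.168, -87.200 + 1.554] = [-89.368, -85.646]. RSS = √0.411771 = 0.642.

nominal=-87.200 wc=[-89.368,-85.646] rss=0.642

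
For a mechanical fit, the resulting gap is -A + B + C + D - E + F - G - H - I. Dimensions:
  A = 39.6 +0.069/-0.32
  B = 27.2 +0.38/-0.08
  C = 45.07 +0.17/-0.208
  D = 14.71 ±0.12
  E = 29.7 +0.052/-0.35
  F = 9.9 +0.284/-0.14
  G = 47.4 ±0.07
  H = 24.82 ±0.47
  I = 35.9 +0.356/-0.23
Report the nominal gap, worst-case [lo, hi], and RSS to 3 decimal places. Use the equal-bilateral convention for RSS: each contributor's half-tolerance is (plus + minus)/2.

nominal=-80.540 wc=[-82.105,-78.146] rss=0.733

Stack each dimension's contribution:
  -A: nom -39.600 → Σnom=-39.600; wc +0.320/-0.069 → slack +0.320/-0.069; half-tol=0.195, Σhalf²=0.037830
  +B: nom +27.200 → Σnom=-12.400; wc +0.380/-0.080 → slack +0.700/-0.149; half-tol=0.230, Σhalf²=0.090730
  +C: nom +45.070 → Σnom=32.670; wc +0.170/-0.208 → slack +0.870/-0.357; half-tol=0.189, Σhalf²=0.126451
  +D: nom +14.710 → Σnom=47.380; wc +0.120/-0.120 → slack +0.990/-0.477; half-tol=0.120, Σhalf²=0.140851
  -E: nom -29.700 → Σnom=17.680; wc +0.350/-0.052 → slack +1.340/-0.529; half-tol=0.201, Σhalf²=0.181252
  +F: nom +9.900 → Σnom=27.580; wc +0.284/-0.140 → slack +1.624/-0.669; half-tol=0.212, Σhalf²=0.226196
  -G: nom -47.400 → Σnom=-19.820; wc +0.070/-0.070 → slack +1.694/-0.739; half-tol=0.070, Σhalf²=0.231096
  -H: nom -24.820 → Σnom=-44.640; wc +0.470/-0.470 → slack +2.164/-1.209; half-tol=0.470, Σhalf²=0.451996
  -I: nom -35.900 → Σnom=-80.540; wc +0.230/-0.356 → slack +2.394/-1.565; half-tol=0.293, Σhalf²=0.537845
Nominal = -80.540. Worst-case = [-80.540 - 1.565, -80.540 + 2.394] = [-82.105, -78.146]. RSS = √0.537845 = 0.733.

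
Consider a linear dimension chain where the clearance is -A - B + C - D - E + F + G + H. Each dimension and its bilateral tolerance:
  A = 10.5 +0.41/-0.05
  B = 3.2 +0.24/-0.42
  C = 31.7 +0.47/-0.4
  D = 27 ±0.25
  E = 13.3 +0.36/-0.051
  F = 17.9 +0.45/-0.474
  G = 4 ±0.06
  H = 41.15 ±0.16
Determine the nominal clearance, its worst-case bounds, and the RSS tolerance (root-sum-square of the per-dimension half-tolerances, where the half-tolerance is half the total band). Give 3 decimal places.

nominal=40.750 wc=[38.396,42.661] rss=0.836

Stack each dimension's contribution:
  -A: nom -10.500 → Σnom=-10.500; wc +0.050/-0.410 → slack +0.050/-0.410; half-tol=0.230, Σhalf²=0.052900
  -B: nom -3.200 → Σnom=-13.700; wc +0.420/-0.240 → slack +0.470/-0.650; half-tol=0.330, Σhalf²=0.161800
  +C: nom +31.700 → Σnom=18.000; wc +0.470/-0.400 → slack +0.940/-1.050; half-tol=0.435, Σhalf²=0.351025
  -D: nom -27.000 → Σnom=-9.000; wc +0.250/-0.250 → slack +1.190/-1.300; half-tol=0.250, Σhalf²=0.413525
  -E: nom -13.300 → Σnom=-22.300; wc +0.051/-0.360 → slack +1.241/-1.660; half-tol=0.205, Σhalf²=0.455755
  +F: nom +17.900 → Σnom=-4.400; wc +0.450/-0.474 → slack +1.691/-2.134; half-tol=0.462, Σhalf²=0.669199
  +G: nom +4.000 → Σnom=-0.400; wc +0.060/-0.060 → slack +1.751/-2.194; half-tol=0.060, Σhalf²=0.672799
  +H: nom +41.150 → Σnom=40.750; wc +0.160/-0.160 → slack +1.911/-2.354; half-tol=0.160, Σhalf²=0.698399
Nominal = 40.750. Worst-case = [40.750 - 2.354, 40.750 + 1.911] = [38.396, 42.661]. RSS = √0.698399 = 0.836.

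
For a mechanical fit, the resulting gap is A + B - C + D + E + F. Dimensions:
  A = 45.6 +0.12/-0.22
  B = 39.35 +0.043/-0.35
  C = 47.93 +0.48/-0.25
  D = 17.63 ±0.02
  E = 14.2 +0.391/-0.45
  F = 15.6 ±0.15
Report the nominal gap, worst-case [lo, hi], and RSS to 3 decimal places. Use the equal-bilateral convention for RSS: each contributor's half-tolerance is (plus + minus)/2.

Stack each dimension's contribution:
  +A: nom +45.600 → Σnom=45.600; wc +0.120/-0.220 → slack +0.120/-0.220; half-tol=0.170, Σhalf²=0.028900
  +B: nom +39.350 → Σnom=84.950; wc +0.043/-0.350 → slack +0.163/-0.570; half-tol=0.196, Σhalf²=0.067512
  -C: nom -47.930 → Σnom=37.020; wc +0.250/-0.480 → slack +0.413/-1.050; half-tol=0.365, Σhalf²=0.200737
  +D: nom +17.630 → Σnom=54.650; wc +0.020/-0.020 → slack +0.433/-1.070; half-tol=0.020, Σhalf²=0.201137
  +E: nom +14.200 → Σnom=68.850; wc +0.391/-0.450 → slack +0.824/-1.520; half-tol=0.420, Σhalf²=0.377957
  +F: nom +15.600 → Σnom=84.450; wc +0.150/-0.150 → slack +0.974/-1.670; half-tol=0.150, Σhalf²=0.400457
Nominal = 84.450. Worst-case = [84.450 - 1.670, 84.450 + 0.974] = [82.780, 85.424]. RSS = √0.400457 = 0.633.

nominal=84.450 wc=[82.780,85.424] rss=0.633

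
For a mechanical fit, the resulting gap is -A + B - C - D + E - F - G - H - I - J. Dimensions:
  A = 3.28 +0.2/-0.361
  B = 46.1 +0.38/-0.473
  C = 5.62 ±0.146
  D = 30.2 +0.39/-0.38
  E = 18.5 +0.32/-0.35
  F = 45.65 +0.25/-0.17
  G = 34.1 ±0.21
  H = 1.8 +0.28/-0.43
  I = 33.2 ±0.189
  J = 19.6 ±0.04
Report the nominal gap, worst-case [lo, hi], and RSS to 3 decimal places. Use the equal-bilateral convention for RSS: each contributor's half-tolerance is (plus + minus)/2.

Stack each dimension's contribution:
  -A: nom -3.280 → Σnom=-3.280; wc +0.361/-0.200 → slack +0.361/-0.200; half-tol=0.280, Σhalf²=0.078680
  +B: nom +46.100 → Σnom=42.820; wc +0.380/-0.473 → slack +0.741/-0.673; half-tol=0.426, Σhalf²=0.260582
  -C: nom -5.620 → Σnom=37.200; wc +0.146/-0.146 → slack +0.887/-0.819; half-tol=0.146, Σhalf²=0.281898
  -D: nom -30.200 → Σnom=7.000; wc +0.380/-0.390 → slack +1.267/-1.209; half-tol=0.385, Σhalf²=0.430123
  +E: nom +18.500 → Σnom=25.500; wc +0.320/-0.350 → slack +1.587/-1.559; half-tol=0.335, Σhalf²=0.542348
  -F: nom -45.650 → Σnom=-20.150; wc +0.170/-0.250 → slack +1.757/-1.809; half-tol=0.210, Σhalf²=0.586448
  -G: nom -34.100 → Σnom=-54.250; wc +0.210/-0.210 → slack +1.967/-2.019; half-tol=0.210, Σhalf²=0.630548
  -H: nom -1.800 → Σnom=-56.050; wc +0.430/-0.280 → slack +2.397/-2.299; half-tol=0.355, Σhalf²=0.756574
  -I: nom -33.200 → Σnom=-89.250; wc +0.189/-0.189 → slack +2.586/-2.488; half-tol=0.189, Σhalf²=0.792295
  -J: nom -19.600 → Σnom=-108.850; wc +0.040/-0.040 → slack +2.626/-2.528; half-tol=0.040, Σhalf²=0.793895
Nominal = -108.850. Worst-case = [-108.850 - 2.528, -108.850 + 2.626] = [-111.378, -106.224]. RSS = √0.793895 = 0.891.

nominal=-108.850 wc=[-111.378,-106.224] rss=0.891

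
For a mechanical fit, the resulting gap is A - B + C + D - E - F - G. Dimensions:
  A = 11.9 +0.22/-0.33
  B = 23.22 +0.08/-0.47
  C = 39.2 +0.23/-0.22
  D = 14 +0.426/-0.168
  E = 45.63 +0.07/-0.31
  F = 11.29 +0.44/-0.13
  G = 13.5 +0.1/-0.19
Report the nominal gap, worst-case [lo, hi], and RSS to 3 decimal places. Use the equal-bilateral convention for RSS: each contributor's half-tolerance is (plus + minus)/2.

Stack each dimension's contribution:
  +A: nom +11.900 → Σnom=11.900; wc +0.220/-0.330 → slack +0.220/-0.330; half-tol=0.275, Σhalf²=0.075625
  -B: nom -23.220 → Σnom=-11.320; wc +0.470/-0.080 → slack +0.690/-0.410; half-tol=0.275, Σhalf²=0.151250
  +C: nom +39.200 → Σnom=27.880; wc +0.230/-0.220 → slack +0.920/-0.630; half-tol=0.225, Σhalf²=0.201875
  +D: nom +14.000 → Σnom=41.880; wc +0.426/-0.168 → slack +1.346/-0.798; half-tol=0.297, Σhalf²=0.290084
  -E: nom -45.630 → Σnom=-3.750; wc +0.310/-0.070 → slack +1.656/-0.868; half-tol=0.190, Σhalf²=0.326184
  -F: nom -11.290 → Σnom=-15.040; wc +0.130/-0.440 → slack +1.786/-1.308; half-tol=0.285, Σhalf²=0.407409
  -G: nom -13.500 → Σnom=-28.540; wc +0.190/-0.100 → slack +1.976/-1.408; half-tol=0.145, Σhalf²=0.428434
Nominal = -28.540. Worst-case = [-28.540 - 1.408, -28.540 + 1.976] = [-29.948, -26.564]. RSS = √0.428434 = 0.655.

nominal=-28.540 wc=[-29.948,-26.564] rss=0.655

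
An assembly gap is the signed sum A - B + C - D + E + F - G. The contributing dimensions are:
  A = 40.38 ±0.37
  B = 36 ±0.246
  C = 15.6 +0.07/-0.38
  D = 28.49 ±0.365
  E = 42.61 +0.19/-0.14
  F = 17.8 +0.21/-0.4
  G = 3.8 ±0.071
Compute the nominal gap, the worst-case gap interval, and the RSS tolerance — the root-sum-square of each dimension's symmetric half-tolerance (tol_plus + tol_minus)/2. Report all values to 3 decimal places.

Stack each dimension's contribution:
  +A: nom +40.380 → Σnom=40.380; wc +0.370/-0.370 → slack +0.370/-0.370; half-tol=0.370, Σhalf²=0.136900
  -B: nom -36.000 → Σnom=4.380; wc +0.246/-0.246 → slack +0.616/-0.616; half-tol=0.246, Σhalf²=0.197416
  +C: nom +15.600 → Σnom=19.980; wc +0.070/-0.380 → slack +0.686/-0.996; half-tol=0.225, Σhalf²=0.248041
  -D: nom -28.490 → Σnom=-8.510; wc +0.365/-0.365 → slack +1.051/-1.361; half-tol=0.365, Σhalf²=0.381266
  +E: nom +42.610 → Σnom=34.100; wc +0.190/-0.140 → slack +1.241/-1.501; half-tol=0.165, Σhalf²=0.408491
  +F: nom +17.800 → Σnom=51.900; wc +0.210/-0.400 → slack +1.451/-1.901; half-tol=0.305, Σhalf²=0.501516
  -G: nom -3.800 → Σnom=48.100; wc +0.071/-0.071 → slack +1.522/-1.972; half-tol=0.071, Σhalf²=0.506557
Nominal = 48.100. Worst-case = [48.100 - 1.972, 48.100 + 1.522] = [46.128, 49.622]. RSS = √0.506557 = 0.712.

nominal=48.100 wc=[46.128,49.622] rss=0.712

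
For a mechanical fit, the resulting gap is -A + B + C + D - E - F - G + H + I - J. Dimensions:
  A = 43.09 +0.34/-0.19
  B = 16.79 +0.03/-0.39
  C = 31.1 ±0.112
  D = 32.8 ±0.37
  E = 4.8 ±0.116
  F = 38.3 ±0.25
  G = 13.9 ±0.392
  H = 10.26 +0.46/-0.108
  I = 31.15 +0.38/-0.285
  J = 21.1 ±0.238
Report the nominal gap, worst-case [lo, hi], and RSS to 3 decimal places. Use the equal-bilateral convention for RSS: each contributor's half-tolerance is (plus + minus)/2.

nominal=0.910 wc=[-1.691,3.448] rss=0.861

Stack each dimension's contribution:
  -A: nom -43.090 → Σnom=-43.090; wc +0.190/-0.340 → slack +0.190/-0.340; half-tol=0.265, Σhalf²=0.070225
  +B: nom +16.790 → Σnom=-26.300; wc +0.030/-0.390 → slack +0.220/-0.730; half-tol=0.210, Σhalf²=0.114325
  +C: nom +31.100 → Σnom=4.800; wc +0.112/-0.112 → slack +0.332/-0.842; half-tol=0.112, Σhalf²=0.126869
  +D: nom +32.800 → Σnom=37.600; wc +0.370/-0.370 → slack +0.702/-1.212; half-tol=0.370, Σhalf²=0.263769
  -E: nom -4.800 → Σnom=32.800; wc +0.116/-0.116 → slack +0.818/-1.328; half-tol=0.116, Σhalf²=0.277225
  -F: nom -38.300 → Σnom=-5.500; wc +0.250/-0.250 → slack +1.068/-1.578; half-tol=0.250, Σhalf²=0.339725
  -G: nom -13.900 → Σnom=-19.400; wc +0.392/-0.392 → slack +1.460/-1.970; half-tol=0.392, Σhalf²=0.493389
  +H: nom +10.260 → Σnom=-9.140; wc +0.460/-0.108 → slack +1.920/-2.078; half-tol=0.284, Σhalf²=0.574045
  +I: nom +31.150 → Σnom=22.010; wc +0.380/-0.285 → slack +2.300/-2.363; half-tol=0.333, Σhalf²=0.684601
  -J: nom -21.100 → Σnom=0.910; wc +0.238/-0.238 → slack +2.538/-2.601; half-tol=0.238, Σhalf²=0.741245
Nominal = 0.910. Worst-case = [0.910 - 2.601, 0.910 + 2.538] = [-1.691, 3.448]. RSS = √0.741245 = 0.861.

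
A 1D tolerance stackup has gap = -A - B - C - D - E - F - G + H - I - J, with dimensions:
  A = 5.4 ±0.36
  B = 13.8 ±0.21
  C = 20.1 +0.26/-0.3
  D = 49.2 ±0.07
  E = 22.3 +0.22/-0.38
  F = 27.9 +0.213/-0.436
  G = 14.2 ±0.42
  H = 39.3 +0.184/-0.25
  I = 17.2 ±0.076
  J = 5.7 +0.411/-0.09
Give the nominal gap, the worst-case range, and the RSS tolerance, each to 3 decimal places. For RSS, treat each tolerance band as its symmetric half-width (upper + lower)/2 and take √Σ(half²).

nominal=-136.500 wc=[-138.990,-133.974] rss=0.863

Stack each dimension's contribution:
  -A: nom -5.400 → Σnom=-5.400; wc +0.360/-0.360 → slack +0.360/-0.360; half-tol=0.360, Σhalf²=0.129600
  -B: nom -13.800 → Σnom=-19.200; wc +0.210/-0.210 → slack +0.570/-0.570; half-tol=0.210, Σhalf²=0.173700
  -C: nom -20.100 → Σnom=-39.300; wc +0.300/-0.260 → slack +0.870/-0.830; half-tol=0.280, Σhalf²=0.252100
  -D: nom -49.200 → Σnom=-88.500; wc +0.070/-0.070 → slack +0.940/-0.900; half-tol=0.070, Σhalf²=0.257000
  -E: nom -22.300 → Σnom=-110.800; wc +0.380/-0.220 → slack +1.320/-1.120; half-tol=0.300, Σhalf²=0.347000
  -F: nom -27.900 → Σnom=-138.700; wc +0.436/-0.213 → slack +1.756/-1.333; half-tol=0.325, Σhalf²=0.452300
  -G: nom -14.200 → Σnom=-152.900; wc +0.420/-0.420 → slack +2.176/-1.753; half-tol=0.420, Σhalf²=0.628700
  +H: nom +39.300 → Σnom=-113.600; wc +0.184/-0.250 → slack +2.360/-2.003; half-tol=0.217, Σhalf²=0.675789
  -I: nom -17.200 → Σnom=-130.800; wc +0.076/-0.076 → slack +2.436/-2.079; half-tol=0.076, Σhalf²=0.681565
  -J: nom -5.700 → Σnom=-136.500; wc +0.090/-0.411 → slack +2.526/-2.490; half-tol=0.251, Σhalf²=0.744316
Nominal = -136.500. Worst-case = [-136.500 - 2.490, -136.500 + 2.526] = [-138.990, -133.974]. RSS = √0.744316 = 0.863.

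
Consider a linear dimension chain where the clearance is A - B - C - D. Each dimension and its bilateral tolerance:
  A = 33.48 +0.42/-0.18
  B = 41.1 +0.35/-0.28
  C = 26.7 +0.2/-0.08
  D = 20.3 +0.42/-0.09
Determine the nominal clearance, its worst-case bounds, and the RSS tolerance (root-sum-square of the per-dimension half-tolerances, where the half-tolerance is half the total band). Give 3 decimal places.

Stack each dimension's contribution:
  +A: nom +33.480 → Σnom=33.480; wc +0.420/-0.180 → slack +0.420/-0.180; half-tol=0.300, Σhalf²=0.090000
  -B: nom -41.100 → Σnom=-7.620; wc +0.280/-0.350 → slack +0.700/-0.530; half-tol=0.315, Σhalf²=0.189225
  -C: nom -26.700 → Σnom=-34.320; wc +0.080/-0.200 → slack +0.780/-0.730; half-tol=0.140, Σhalf²=0.208825
  -D: nom -20.300 → Σnom=-54.620; wc +0.090/-0.420 → slack +0.870/-1.150; half-tol=0.255, Σhalf²=0.273850
Nominal = -54.620. Worst-case = [-54.620 - 1.150, -54.620 + 0.870] = [-55.770, -53.750]. RSS = √0.273850 = 0.523.

nominal=-54.620 wc=[-55.770,-53.750] rss=0.523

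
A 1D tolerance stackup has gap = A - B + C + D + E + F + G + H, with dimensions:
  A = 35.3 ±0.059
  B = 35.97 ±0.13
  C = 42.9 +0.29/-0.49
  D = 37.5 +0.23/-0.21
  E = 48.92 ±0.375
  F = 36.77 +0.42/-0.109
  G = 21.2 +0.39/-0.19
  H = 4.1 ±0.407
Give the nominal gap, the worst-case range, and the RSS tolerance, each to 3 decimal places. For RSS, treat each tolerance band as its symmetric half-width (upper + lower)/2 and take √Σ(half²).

nominal=190.720 wc=[188.750,193.021] rss=0.825

Stack each dimension's contribution:
  +A: nom +35.300 → Σnom=35.300; wc +0.059/-0.059 → slack +0.059/-0.059; half-tol=0.059, Σhalf²=0.003481
  -B: nom -35.970 → Σnom=-0.670; wc +0.130/-0.130 → slack +0.189/-0.189; half-tol=0.130, Σhalf²=0.020381
  +C: nom +42.900 → Σnom=42.230; wc +0.290/-0.490 → slack +0.479/-0.679; half-tol=0.390, Σhalf²=0.172481
  +D: nom +37.500 → Σnom=79.730; wc +0.230/-0.210 → slack +0.709/-0.889; half-tol=0.220, Σhalf²=0.220881
  +E: nom +48.920 → Σnom=128.650; wc +0.375/-0.375 → slack +1.084/-1.264; half-tol=0.375, Σhalf²=0.361506
  +F: nom +36.770 → Σnom=165.420; wc +0.420/-0.109 → slack +1.504/-1.373; half-tol=0.265, Σhalf²=0.431466
  +G: nom +21.200 → Σnom=186.620; wc +0.390/-0.190 → slack +1.894/-1.563; half-tol=0.290, Σhalf²=0.515566
  +H: nom +4.100 → Σnom=190.720; wc +0.407/-0.407 → slack +2.301/-1.970; half-tol=0.407, Σhalf²=0.681215
Nominal = 190.720. Worst-case = [190.720 - 1.970, 190.720 + 2.301] = [188.750, 193.021]. RSS = √0.681215 = 0.825.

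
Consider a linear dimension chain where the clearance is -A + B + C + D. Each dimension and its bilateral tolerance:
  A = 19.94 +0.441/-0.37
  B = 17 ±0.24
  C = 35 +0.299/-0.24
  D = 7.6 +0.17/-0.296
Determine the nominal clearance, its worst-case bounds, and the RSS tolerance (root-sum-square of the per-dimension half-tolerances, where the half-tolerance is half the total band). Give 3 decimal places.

nominal=39.660 wc=[38.443,40.739] rss=0.591

Stack each dimension's contribution:
  -A: nom -19.940 → Σnom=-19.940; wc +0.370/-0.441 → slack +0.370/-0.441; half-tol=0.405, Σhalf²=0.164430
  +B: nom +17.000 → Σnom=-2.940; wc +0.240/-0.240 → slack +0.610/-0.681; half-tol=0.240, Σhalf²=0.222030
  +C: nom +35.000 → Σnom=32.060; wc +0.299/-0.240 → slack +0.909/-0.921; half-tol=0.269, Σhalf²=0.294660
  +D: nom +7.600 → Σnom=39.660; wc +0.170/-0.296 → slack +1.079/-1.217; half-tol=0.233, Σhalf²=0.348949
Nominal = 39.660. Worst-case = [39.660 - 1.217, 39.660 + 1.079] = [38.443, 40.739]. RSS = √0.348949 = 0.591.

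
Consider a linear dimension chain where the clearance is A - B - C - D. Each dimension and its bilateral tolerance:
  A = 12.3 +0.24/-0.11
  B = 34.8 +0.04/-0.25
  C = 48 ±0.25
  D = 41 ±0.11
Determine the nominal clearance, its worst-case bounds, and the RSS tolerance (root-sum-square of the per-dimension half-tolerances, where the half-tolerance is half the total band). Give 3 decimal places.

Stack each dimension's contribution:
  +A: nom +12.300 → Σnom=12.300; wc +0.240/-0.110 → slack +0.240/-0.110; half-tol=0.175, Σhalf²=0.030625
  -B: nom -34.800 → Σnom=-22.500; wc +0.250/-0.040 → slack +0.490/-0.150; half-tol=0.145, Σhalf²=0.051650
  -C: nom -48.000 → Σnom=-70.500; wc +0.250/-0.250 → slack +0.740/-0.400; half-tol=0.250, Σhalf²=0.114150
  -D: nom -41.000 → Σnom=-111.500; wc +0.110/-0.110 → slack +0.850/-0.510; half-tol=0.110, Σhalf²=0.126250
Nominal = -111.500. Worst-case = [-111.500 - 0.510, -111.500 + 0.850] = [-112.010, -110.650]. RSS = √0.126250 = 0.355.

nominal=-111.500 wc=[-112.010,-110.650] rss=0.355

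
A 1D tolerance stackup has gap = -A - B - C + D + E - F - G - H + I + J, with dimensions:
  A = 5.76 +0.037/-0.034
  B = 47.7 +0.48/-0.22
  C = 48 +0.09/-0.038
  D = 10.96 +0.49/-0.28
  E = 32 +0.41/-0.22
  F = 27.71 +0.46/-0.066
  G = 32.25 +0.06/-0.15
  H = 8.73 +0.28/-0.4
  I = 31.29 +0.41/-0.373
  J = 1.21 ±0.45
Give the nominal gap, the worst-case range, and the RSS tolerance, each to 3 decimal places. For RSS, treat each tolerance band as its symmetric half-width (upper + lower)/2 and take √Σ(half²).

nominal=-94.690 wc=[-97.420,-92.022] rss=0.963

Stack each dimension's contribution:
  -A: nom -5.760 → Σnom=-5.760; wc +0.034/-0.037 → slack +0.034/-0.037; half-tol=0.036, Σhalf²=0.001260
  -B: nom -47.700 → Σnom=-53.460; wc +0.220/-0.480 → slack +0.254/-0.517; half-tol=0.350, Σhalf²=0.123760
  -C: nom -48.000 → Σnom=-101.460; wc +0.038/-0.090 → slack +0.292/-0.607; half-tol=0.064, Σhalf²=0.127856
  +D: nom +10.960 → Σnom=-90.500; wc +0.490/-0.280 → slack +0.782/-0.887; half-tol=0.385, Σhalf²=0.276081
  +E: nom +32.000 → Σnom=-58.500; wc +0.410/-0.220 → slack +1.192/-1.107; half-tol=0.315, Σhalf²=0.375306
  -F: nom -27.710 → Σnom=-86.210; wc +0.066/-0.460 → slack +1.258/-1.567; half-tol=0.263, Σhalf²=0.444475
  -G: nom -32.250 → Σnom=-118.460; wc +0.150/-0.060 → slack +1.408/-1.627; half-tol=0.105, Σhalf²=0.455500
  -H: nom -8.730 → Σnom=-127.190; wc +0.400/-0.280 → slack +1.808/-1.907; half-tol=0.340, Σhalf²=0.571100
  +I: nom +31.290 → Σnom=-95.900; wc +0.410/-0.373 → slack +2.218/-2.280; half-tol=0.391, Σhalf²=0.724372
  +J: nom +1.210 → Σnom=-94.690; wc +0.450/-0.450 → slack +2.668/-2.730; half-tol=0.450, Σhalf²=0.926872
Nominal = -94.690. Worst-case = [-94.690 - 2.730, -94.690 + 2.668] = [-97.420, -92.022]. RSS = √0.926872 = 0.963.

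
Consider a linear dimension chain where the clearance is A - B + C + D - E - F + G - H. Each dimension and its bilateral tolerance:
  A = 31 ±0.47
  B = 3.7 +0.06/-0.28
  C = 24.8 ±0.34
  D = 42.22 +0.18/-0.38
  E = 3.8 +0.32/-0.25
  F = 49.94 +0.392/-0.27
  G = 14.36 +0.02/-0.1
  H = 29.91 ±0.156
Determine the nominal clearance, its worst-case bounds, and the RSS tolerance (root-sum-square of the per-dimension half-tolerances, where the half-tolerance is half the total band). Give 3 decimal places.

Stack each dimension's contribution:
  +A: nom +31.000 → Σnom=31.000; wc +0.470/-0.470 → slack +0.470/-0.470; half-tol=0.470, Σhalf²=0.220900
  -B: nom -3.700 → Σnom=27.300; wc +0.280/-0.060 → slack +0.750/-0.530; half-tol=0.170, Σhalf²=0.249800
  +C: nom +24.800 → Σnom=52.100; wc +0.340/-0.340 → slack +1.090/-0.870; half-tol=0.340, Σhalf²=0.365400
  +D: nom +42.220 → Σnom=94.320; wc +0.180/-0.380 → slack +1.270/-1.250; half-tol=0.280, Σhalf²=0.443800
  -E: nom -3.800 → Σnom=90.520; wc +0.250/-0.320 → slack +1.520/-1.570; half-tol=0.285, Σhalf²=0.525025
  -F: nom -49.940 → Σnom=40.580; wc +0.270/-0.392 → slack +1.790/-1.962; half-tol=0.331, Σhalf²=0.634586
  +G: nom +14.360 → Σnom=54.940; wc +0.020/-0.100 → slack +1.810/-2.062; half-tol=0.060, Σhalf²=0.638186
  -H: nom -29.910 → Σnom=25.030; wc +0.156/-0.156 → slack +1.966/-2.218; half-tol=0.156, Σhalf²=0.662522
Nominal = 25.030. Worst-case = [25.030 - 2.218, 25.030 + 1.966] = [22.812, 26.996]. RSS = √0.662522 = 0.814.

nominal=25.030 wc=[22.812,26.996] rss=0.814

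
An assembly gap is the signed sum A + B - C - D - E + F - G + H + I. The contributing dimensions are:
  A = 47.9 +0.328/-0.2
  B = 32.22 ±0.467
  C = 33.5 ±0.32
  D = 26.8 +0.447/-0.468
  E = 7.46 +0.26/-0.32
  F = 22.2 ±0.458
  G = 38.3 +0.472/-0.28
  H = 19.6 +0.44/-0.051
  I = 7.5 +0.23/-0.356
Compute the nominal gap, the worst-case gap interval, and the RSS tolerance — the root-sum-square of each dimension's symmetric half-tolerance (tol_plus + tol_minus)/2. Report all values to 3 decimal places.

Stack each dimension's contribution:
  +A: nom +47.900 → Σnom=47.900; wc +0.328/-0.200 → slack +0.328/-0.200; half-tol=0.264, Σhalf²=0.069696
  +B: nom +32.220 → Σnom=80.120; wc +0.467/-0.467 → slack +0.795/-0.667; half-tol=0.467, Σhalf²=0.287785
  -C: nom -33.500 → Σnom=46.620; wc +0.320/-0.320 → slack +1.115/-0.987; half-tol=0.320, Σhalf²=0.390185
  -D: nom -26.800 → Σnom=19.820; wc +0.468/-0.447 → slack +1.583/-1.434; half-tol=0.458, Σhalf²=0.599491
  -E: nom -7.460 → Σnom=12.360; wc +0.320/-0.260 → slack +1.903/-1.694; half-tol=0.290, Σhalf²=0.683591
  +F: nom +22.200 → Σnom=34.560; wc +0.458/-0.458 → slack +2.361/-2.152; half-tol=0.458, Σhalf²=0.893355
  -G: nom -38.300 → Σnom=-3.740; wc +0.280/-0.472 → slack +2.641/-2.624; half-tol=0.376, Σhalf²=1.034731
  +H: nom +19.600 → Σnom=15.860; wc +0.440/-0.051 → slack +3.081/-2.675; half-tol=0.245, Σhalf²=1.095002
  +I: nom +7.500 → Σnom=23.360; wc +0.230/-0.356 → slack +3.311/-3.031; half-tol=0.293, Σhalf²=1.180851
Nominal = 23.360. Worst-case = [23.360 - 3.031, 23.360 + 3.311] = [20.329, 26.671]. RSS = √1.180851 = 1.087.

nominal=23.360 wc=[20.329,26.671] rss=1.087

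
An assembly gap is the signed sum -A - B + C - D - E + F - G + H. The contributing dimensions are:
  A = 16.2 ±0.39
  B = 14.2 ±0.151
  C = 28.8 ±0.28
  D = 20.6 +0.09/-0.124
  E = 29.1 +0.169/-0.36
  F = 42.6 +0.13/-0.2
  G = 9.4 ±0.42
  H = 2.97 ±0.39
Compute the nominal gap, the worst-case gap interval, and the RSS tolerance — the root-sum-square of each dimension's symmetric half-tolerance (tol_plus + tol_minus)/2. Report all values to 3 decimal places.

Stack each dimension's contribution:
  -A: nom -16.200 → Σnom=-16.200; wc +0.390/-0.390 → slack +0.390/-0.390; half-tol=0.390, Σhalf²=0.152100
  -B: nom -14.200 → Σnom=-30.400; wc +0.151/-0.151 → slack +0.541/-0.541; half-tol=0.151, Σhalf²=0.174901
  +C: nom +28.800 → Σnom=-1.600; wc +0.280/-0.280 → slack +0.821/-0.821; half-tol=0.280, Σhalf²=0.253301
  -D: nom -20.600 → Σnom=-22.200; wc +0.124/-0.090 → slack +0.945/-0.911; half-tol=0.107, Σhalf²=0.264750
  -E: nom -29.100 → Σnom=-51.300; wc +0.360/-0.169 → slack +1.305/-1.080; half-tol=0.265, Σhalf²=0.334710
  +F: nom +42.600 → Σnom=-8.700; wc +0.130/-0.200 → slack +1.435/-1.280; half-tol=0.165, Σhalf²=0.361935
  -G: nom -9.400 → Σnom=-18.100; wc +0.420/-0.420 → slack +1.855/-1.700; half-tol=0.420, Σhalf²=0.538335
  +H: nom +2.970 → Σnom=-15.130; wc +0.390/-0.390 → slack +2.245/-2.090; half-tol=0.390, Σhalf²=0.690435
Nominal = -15.130. Worst-case = [-15.130 - 2.090, -15.130 + 2.245] = [-17.220, -12.885]. RSS = √0.690435 = 0.831.

nominal=-15.130 wc=[-17.220,-12.885] rss=0.831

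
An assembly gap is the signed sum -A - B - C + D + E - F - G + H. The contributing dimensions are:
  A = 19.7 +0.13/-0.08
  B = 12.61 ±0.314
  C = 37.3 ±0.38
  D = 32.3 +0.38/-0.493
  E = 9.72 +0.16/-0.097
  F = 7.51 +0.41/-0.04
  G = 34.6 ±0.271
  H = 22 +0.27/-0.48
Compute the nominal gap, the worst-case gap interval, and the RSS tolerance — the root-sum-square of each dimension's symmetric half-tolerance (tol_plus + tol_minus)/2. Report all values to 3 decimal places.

nominal=-47.700 wc=[-50.275,-45.805] rss=0.852

Stack each dimension's contribution:
  -A: nom -19.700 → Σnom=-19.700; wc +0.080/-0.130 → slack +0.080/-0.130; half-tol=0.105, Σhalf²=0.011025
  -B: nom -12.610 → Σnom=-32.310; wc +0.314/-0.314 → slack +0.394/-0.444; half-tol=0.314, Σhalf²=0.109621
  -C: nom -37.300 → Σnom=-69.610; wc +0.380/-0.380 → slack +0.774/-0.824; half-tol=0.380, Σhalf²=0.254021
  +D: nom +32.300 → Σnom=-37.310; wc +0.380/-0.493 → slack +1.154/-1.317; half-tol=0.436, Σhalf²=0.444553
  +E: nom +9.720 → Σnom=-27.590; wc +0.160/-0.097 → slack +1.314/-1.414; half-tol=0.129, Σhalf²=0.461066
  -F: nom -7.510 → Σnom=-35.100; wc +0.040/-0.410 → slack +1.354/-1.824; half-tol=0.225, Σhalf²=0.511691
  -G: nom -34.600 → Σnom=-69.700; wc +0.271/-0.271 → slack +1.625/-2.095; half-tol=0.271, Σhalf²=0.585132
  +H: nom +22.000 → Σnom=-47.700; wc +0.270/-0.480 → slack +1.895/-2.575; half-tol=0.375, Σhalf²=0.725757
Nominal = -47.700. Worst-case = [-47.700 - 2.575, -47.700 + 1.895] = [-50.275, -45.805]. RSS = √0.725757 = 0.852.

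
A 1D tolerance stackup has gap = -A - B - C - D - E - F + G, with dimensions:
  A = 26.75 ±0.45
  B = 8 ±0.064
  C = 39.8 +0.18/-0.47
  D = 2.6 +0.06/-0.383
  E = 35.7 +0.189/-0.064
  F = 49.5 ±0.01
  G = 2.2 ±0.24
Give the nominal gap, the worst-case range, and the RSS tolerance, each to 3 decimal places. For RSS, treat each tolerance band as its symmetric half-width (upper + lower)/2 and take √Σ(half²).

Stack each dimension's contribution:
  -A: nom -26.750 → Σnom=-26.750; wc +0.450/-0.450 → slack +0.450/-0.450; half-tol=0.450, Σhalf²=0.202500
  -B: nom -8.000 → Σnom=-34.750; wc +0.064/-0.064 → slack +0.514/-0.514; half-tol=0.064, Σhalf²=0.206596
  -C: nom -39.800 → Σnom=-74.550; wc +0.470/-0.180 → slack +0.984/-0.694; half-tol=0.325, Σhalf²=0.312221
  -D: nom -2.600 → Σnom=-77.150; wc +0.383/-0.060 → slack +1.367/-0.754; half-tol=0.222, Σhalf²=0.361283
  -E: nom -35.700 → Σnom=-112.850; wc +0.064/-0.189 → slack +1.431/-0.943; half-tol=0.127, Σhalf²=0.377285
  -F: nom -49.500 → Σnom=-162.350; wc +0.010/-0.010 → slack +1.441/-0.953; half-tol=0.010, Σhalf²=0.377385
  +G: nom +2.200 → Σnom=-160.150; wc +0.240/-0.240 → slack +1.681/-1.193; half-tol=0.240, Σhalf²=0.434985
Nominal = -160.150. Worst-case = [-160.150 - 1.193, -160.150 + 1.681] = [-161.343, -158.469]. RSS = √0.434985 = 0.660.

nominal=-160.150 wc=[-161.343,-158.469] rss=0.660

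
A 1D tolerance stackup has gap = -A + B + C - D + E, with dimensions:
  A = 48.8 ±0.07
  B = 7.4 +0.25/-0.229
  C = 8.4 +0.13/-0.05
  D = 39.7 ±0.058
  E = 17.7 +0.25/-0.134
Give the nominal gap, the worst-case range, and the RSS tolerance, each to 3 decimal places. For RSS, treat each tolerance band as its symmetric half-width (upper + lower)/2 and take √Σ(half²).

nominal=-55.000 wc=[-55.541,-54.242] rss=0.333

Stack each dimension's contribution:
  -A: nom -48.800 → Σnom=-48.800; wc +0.070/-0.070 → slack +0.070/-0.070; half-tol=0.070, Σhalf²=0.004900
  +B: nom +7.400 → Σnom=-41.400; wc +0.250/-0.229 → slack +0.320/-0.299; half-tol=0.239, Σhalf²=0.062260
  +C: nom +8.400 → Σnom=-33.000; wc +0.130/-0.050 → slack +0.450/-0.349; half-tol=0.090, Σhalf²=0.070360
  -D: nom -39.700 → Σnom=-72.700; wc +0.058/-0.058 → slack +0.508/-0.407; half-tol=0.058, Σhalf²=0.073724
  +E: nom +17.700 → Σnom=-55.000; wc +0.250/-0.134 → slack +0.758/-0.541; half-tol=0.192, Σhalf²=0.110588
Nominal = -55.000. Worst-case = [-55.000 - 0.541, -55.000 + 0.758] = [-55.541, -54.242]. RSS = √0.110588 = 0.333.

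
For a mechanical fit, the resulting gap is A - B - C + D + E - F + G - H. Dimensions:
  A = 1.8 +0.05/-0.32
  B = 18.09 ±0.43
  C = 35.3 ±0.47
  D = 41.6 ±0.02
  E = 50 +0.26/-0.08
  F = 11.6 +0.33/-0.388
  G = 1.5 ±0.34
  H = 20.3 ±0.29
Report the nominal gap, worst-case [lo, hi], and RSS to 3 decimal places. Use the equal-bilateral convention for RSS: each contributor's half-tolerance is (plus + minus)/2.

nominal=9.610 wc=[7.330,11.858] rss=0.893

Stack each dimension's contribution:
  +A: nom +1.800 → Σnom=1.800; wc +0.050/-0.320 → slack +0.050/-0.320; half-tol=0.185, Σhalf²=0.034225
  -B: nom -18.090 → Σnom=-16.290; wc +0.430/-0.430 → slack +0.480/-0.750; half-tol=0.430, Σhalf²=0.219125
  -C: nom -35.300 → Σnom=-51.590; wc +0.470/-0.470 → slack +0.950/-1.220; half-tol=0.470, Σhalf²=0.440025
  +D: nom +41.600 → Σnom=-9.990; wc +0.020/-0.020 → slack +0.970/-1.240; half-tol=0.020, Σhalf²=0.440425
  +E: nom +50.000 → Σnom=40.010; wc +0.260/-0.080 → slack +1.230/-1.320; half-tol=0.170, Σhalf²=0.469325
  -F: nom -11.600 → Σnom=28.410; wc +0.388/-0.330 → slack +1.618/-1.650; half-tol=0.359, Σhalf²=0.598206
  +G: nom +1.500 → Σnom=29.910; wc +0.340/-0.340 → slack +1.958/-1.990; half-tol=0.340, Σhalf²=0.713806
  -H: nom -20.300 → Σnom=9.610; wc +0.290/-0.290 → slack +2.248/-2.280; half-tol=0.290, Σhalf²=0.797906
Nominal = 9.610. Worst-case = [9.610 - 2.280, 9.610 + 2.248] = [7.330, 11.858]. RSS = √0.797906 = 0.893.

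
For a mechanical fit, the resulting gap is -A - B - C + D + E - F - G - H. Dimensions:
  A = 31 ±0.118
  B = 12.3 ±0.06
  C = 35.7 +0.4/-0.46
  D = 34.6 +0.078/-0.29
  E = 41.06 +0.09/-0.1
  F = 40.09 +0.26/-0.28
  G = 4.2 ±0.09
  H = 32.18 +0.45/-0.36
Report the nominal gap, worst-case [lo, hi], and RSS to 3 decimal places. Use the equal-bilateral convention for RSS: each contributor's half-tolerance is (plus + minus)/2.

Stack each dimension's contribution:
  -A: nom -31.000 → Σnom=-31.000; wc +0.118/-0.118 → slack +0.118/-0.118; half-tol=0.118, Σhalf²=0.013924
  -B: nom -12.300 → Σnom=-43.300; wc +0.060/-0.060 → slack +0.178/-0.178; half-tol=0.060, Σhalf²=0.017524
  -C: nom -35.700 → Σnom=-79.000; wc +0.460/-0.400 → slack +0.638/-0.578; half-tol=0.430, Σhalf²=0.202424
  +D: nom +34.600 → Σnom=-44.400; wc +0.078/-0.290 → slack +0.716/-0.868; half-tol=0.184, Σhalf²=0.236280
  +E: nom +41.060 → Σnom=-3.340; wc +0.090/-0.100 → slack +0.806/-0.968; half-tol=0.095, Σhalf²=0.245305
  -F: nom -40.090 → Σnom=-43.430; wc +0.280/-0.260 → slack +1.086/-1.228; half-tol=0.270, Σhalf²=0.318205
  -G: nom -4.200 → Σnom=-47.630; wc +0.090/-0.090 → slack +1.176/-1.318; half-tol=0.090, Σhalf²=0.326305
  -H: nom -32.180 → Σnom=-79.810; wc +0.360/-0.450 → slack +1.536/-1.768; half-tol=0.405, Σhalf²=0.490330
Nominal = -79.810. Worst-case = [-79.810 - 1.768, -79.810 + 1.536] = [-81.578, -78.274]. RSS = √0.490330 = 0.700.

nominal=-79.810 wc=[-81.578,-78.274] rss=0.700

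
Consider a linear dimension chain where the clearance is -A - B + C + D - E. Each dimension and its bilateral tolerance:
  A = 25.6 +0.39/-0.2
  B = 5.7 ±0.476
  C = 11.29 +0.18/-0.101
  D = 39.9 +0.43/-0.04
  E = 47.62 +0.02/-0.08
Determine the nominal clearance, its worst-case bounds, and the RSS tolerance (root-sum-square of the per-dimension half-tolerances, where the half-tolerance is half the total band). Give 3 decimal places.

Stack each dimension's contribution:
  -A: nom -25.600 → Σnom=-25.600; wc +0.200/-0.390 → slack +0.200/-0.390; half-tol=0.295, Σhalf²=0.087025
  -B: nom -5.700 → Σnom=-31.300; wc +0.476/-0.476 → slack +0.676/-0.866; half-tol=0.476, Σhalf²=0.313601
  +C: nom +11.290 → Σnom=-20.010; wc +0.180/-0.101 → slack +0.856/-0.967; half-tol=0.141, Σhalf²=0.333341
  +D: nom +39.900 → Σnom=19.890; wc +0.430/-0.040 → slack +1.286/-1.007; half-tol=0.235, Σhalf²=0.388566
  -E: nom -47.620 → Σnom=-27.730; wc +0.080/-0.020 → slack +1.366/-1.027; half-tol=0.050, Σhalf²=0.391066
Nominal = -27.730. Worst-case = [-27.730 - 1.027, -27.730 + 1.366] = [-28.757, -26.364]. RSS = √0.391066 = 0.625.

nominal=-27.730 wc=[-28.757,-26.364] rss=0.625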